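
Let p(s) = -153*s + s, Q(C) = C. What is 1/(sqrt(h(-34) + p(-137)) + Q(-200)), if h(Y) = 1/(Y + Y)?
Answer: -13600/1303969 - 2*sqrt(24072527)/1303969 ≈ -0.017955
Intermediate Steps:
h(Y) = 1/(2*Y)
p(s) = -152*s
1/(sqrt(h(-34) + p(-137)) + Q(-200)) = 1/(sqrt((1/2)/(-34) - 152*(-137)) - 200) = 1/(sqrt((1/2)*(-1/34) + 20824) - 200) = 1/(sqrt(-1/68 + 20824) - 200) = 1/(sqrt(1416031/68) - 200) = 1/(sqrt(24072527)/34 - 200) = 1/(-200 + sqrt(24072527)/34)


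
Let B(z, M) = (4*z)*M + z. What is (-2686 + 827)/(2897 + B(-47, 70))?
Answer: 1859/10310 ≈ 0.18031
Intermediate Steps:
B(z, M) = z + 4*M*z (B(z, M) = 4*M*z + z = z + 4*M*z)
(-2686 + 827)/(2897 + B(-47, 70)) = (-2686 + 827)/(2897 - 47*(1 + 4*70)) = -1859/(2897 - 47*(1 + 280)) = -1859/(2897 - 47*281) = -1859/(2897 - 13207) = -1859/(-10310) = -1859*(-1/10310) = 1859/10310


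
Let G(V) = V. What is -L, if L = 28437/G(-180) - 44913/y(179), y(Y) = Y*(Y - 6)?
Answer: 296230973/1858020 ≈ 159.43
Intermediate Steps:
y(Y) = Y*(-6 + Y)
L = -296230973/1858020 (L = 28437/(-180) - 44913*1/(179*(-6 + 179)) = 28437*(-1/180) - 44913/(179*173) = -9479/60 - 44913/30967 = -296230973/1858020 ≈ -159.43)
-L = -1*(-296230973/1858020) = 296230973/1858020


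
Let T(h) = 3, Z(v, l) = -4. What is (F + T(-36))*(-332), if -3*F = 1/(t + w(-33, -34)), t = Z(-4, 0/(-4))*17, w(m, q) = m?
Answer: -302120/303 ≈ -997.10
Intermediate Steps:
t = -68 (t = -4*17 = -68)
F = 1/303 (F = -1/(3*(-68 - 33)) = -⅓/(-101) = -⅓*(-1/101) = 1/303 ≈ 0.0033003)
(F + T(-36))*(-332) = (1/303 + 3)*(-332) = (910/303)*(-332) = -302120/303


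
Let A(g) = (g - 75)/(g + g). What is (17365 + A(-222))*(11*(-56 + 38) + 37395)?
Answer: 95600716443/148 ≈ 6.4595e+8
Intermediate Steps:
A(g) = (-75 + g)/(2*g) (A(g) = (-75 + g)/((2*g)) = (-75 + g)*(1/(2*g)) = (-75 + g)/(2*g))
(17365 + A(-222))*(11*(-56 + 38) + 37395) = (17365 + (½)*(-75 - 222)/(-222))*(11*(-56 + 38) + 37395) = (17365 + (½)*(-1/222)*(-297))*(11*(-18) + 37395) = (17365 + 99/148)*(-198 + 37395) = (2570119/148)*37197 = 95600716443/148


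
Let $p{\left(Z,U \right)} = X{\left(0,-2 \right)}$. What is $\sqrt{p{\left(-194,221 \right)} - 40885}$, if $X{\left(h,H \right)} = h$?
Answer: $i \sqrt{40885} \approx 202.2 i$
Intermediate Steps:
$p{\left(Z,U \right)} = 0$
$\sqrt{p{\left(-194,221 \right)} - 40885} = \sqrt{0 - 40885} = \sqrt{-40885} = i \sqrt{40885}$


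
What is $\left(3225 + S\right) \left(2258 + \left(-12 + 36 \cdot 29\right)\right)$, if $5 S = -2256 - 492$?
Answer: $8802066$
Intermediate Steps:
$S = - \frac{2748}{5}$ ($S = \frac{-2256 - 492}{5} = \frac{1}{5} \left(-2748\right) = - \frac{2748}{5} \approx -549.6$)
$\left(3225 + S\right) \left(2258 + \left(-12 + 36 \cdot 29\right)\right) = \left(3225 - \frac{2748}{5}\right) \left(2258 + \left(-12 + 36 \cdot 29\right)\right) = \frac{13377 \left(2258 + \left(-12 + 1044\right)\right)}{5} = \frac{13377 \left(2258 + 1032\right)}{5} = \frac{13377}{5} \cdot 3290 = 8802066$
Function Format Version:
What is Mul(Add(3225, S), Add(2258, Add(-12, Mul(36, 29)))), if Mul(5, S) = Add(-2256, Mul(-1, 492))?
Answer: 8802066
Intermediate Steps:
S = Rational(-2748, 5) (S = Mul(Rational(1, 5), Add(-2256, Mul(-1, 492))) = Mul(Rational(1, 5), Add(-2256, -492)) = Mul(Rational(1, 5), -2748) = Rational(-2748, 5) ≈ -549.60)
Mul(Add(3225, S), Add(2258, Add(-12, Mul(36, 29)))) = Mul(Add(3225, Rational(-2748, 5)), Add(2258, Add(-12, Mul(36, 29)))) = Mul(Rational(13377, 5), Add(2258, Add(-12, 1044))) = Mul(Rational(13377, 5), Add(2258, 1032)) = Mul(Rational(13377, 5), 3290) = 8802066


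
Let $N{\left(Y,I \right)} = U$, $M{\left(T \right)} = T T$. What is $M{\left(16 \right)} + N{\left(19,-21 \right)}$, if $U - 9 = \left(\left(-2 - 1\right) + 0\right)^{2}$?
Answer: $274$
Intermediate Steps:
$M{\left(T \right)} = T^{2}$
$U = 18$ ($U = 9 + \left(\left(-2 - 1\right) + 0\right)^{2} = 9 + \left(-3 + 0\right)^{2} = 9 + \left(-3\right)^{2} = 9 + 9 = 18$)
$N{\left(Y,I \right)} = 18$
$M{\left(16 \right)} + N{\left(19,-21 \right)} = 16^{2} + 18 = 256 + 18 = 274$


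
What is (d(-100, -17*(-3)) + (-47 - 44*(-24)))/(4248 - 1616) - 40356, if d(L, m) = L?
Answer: -106216083/2632 ≈ -40356.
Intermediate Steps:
(d(-100, -17*(-3)) + (-47 - 44*(-24)))/(4248 - 1616) - 40356 = (-100 + (-47 - 44*(-24)))/(4248 - 1616) - 40356 = (-100 + (-47 + 1056))/2632 - 40356 = (-100 + 1009)*(1/2632) - 40356 = 909*(1/2632) - 40356 = 909/2632 - 40356 = -106216083/2632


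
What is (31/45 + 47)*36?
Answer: 8584/5 ≈ 1716.8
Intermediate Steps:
(31/45 + 47)*36 = (2146/45)*36 = 8584/5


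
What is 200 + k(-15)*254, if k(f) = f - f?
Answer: 200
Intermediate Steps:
k(f) = 0
200 + k(-15)*254 = 200 + 0*254 = 200 + 0 = 200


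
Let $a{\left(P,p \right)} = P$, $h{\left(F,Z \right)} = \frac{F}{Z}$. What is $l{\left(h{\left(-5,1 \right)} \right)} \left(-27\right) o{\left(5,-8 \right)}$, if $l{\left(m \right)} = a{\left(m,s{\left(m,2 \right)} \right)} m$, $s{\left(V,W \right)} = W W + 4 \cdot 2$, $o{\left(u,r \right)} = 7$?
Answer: $-4725$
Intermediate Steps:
$s{\left(V,W \right)} = 8 + W^{2}$ ($s{\left(V,W \right)} = W^{2} + 8 = 8 + W^{2}$)
$l{\left(m \right)} = m^{2}$ ($l{\left(m \right)} = m m = m^{2}$)
$l{\left(h{\left(-5,1 \right)} \right)} \left(-27\right) o{\left(5,-8 \right)} = \left(- \frac{5}{1}\right)^{2} \left(-27\right) 7 = \left(\left(-5\right) 1\right)^{2} \left(-27\right) 7 = \left(-5\right)^{2} \left(-27\right) 7 = 25 \left(-27\right) 7 = \left(-675\right) 7 = -4725$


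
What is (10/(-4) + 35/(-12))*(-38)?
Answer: 1235/6 ≈ 205.83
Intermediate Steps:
(10/(-4) + 35/(-12))*(-38) = (10*(-¼) + 35*(-1/12))*(-38) = (-5/2 - 35/12)*(-38) = -65/12*(-38) = 1235/6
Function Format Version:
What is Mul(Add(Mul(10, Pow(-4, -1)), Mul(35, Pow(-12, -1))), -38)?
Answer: Rational(1235, 6) ≈ 205.83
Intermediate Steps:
Mul(Add(Mul(10, Pow(-4, -1)), Mul(35, Pow(-12, -1))), -38) = Mul(Add(Mul(10, Rational(-1, 4)), Mul(35, Rational(-1, 12))), -38) = Mul(Add(Rational(-5, 2), Rational(-35, 12)), -38) = Mul(Rational(-65, 12), -38) = Rational(1235, 6)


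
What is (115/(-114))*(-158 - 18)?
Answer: 10120/57 ≈ 177.54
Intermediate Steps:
(115/(-114))*(-158 - 18) = (115*(-1/114))*(-176) = -115/114*(-176) = 10120/57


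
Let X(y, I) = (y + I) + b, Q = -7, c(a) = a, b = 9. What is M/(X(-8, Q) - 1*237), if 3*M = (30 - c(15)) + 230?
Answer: -245/729 ≈ -0.33608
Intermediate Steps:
M = 245/3 (M = ((30 - 1*15) + 230)/3 = ((30 - 15) + 230)/3 = (15 + 230)/3 = (⅓)*245 = 245/3 ≈ 81.667)
X(y, I) = 9 + I + y (X(y, I) = (y + I) + 9 = (I + y) + 9 = 9 + I + y)
M/(X(-8, Q) - 1*237) = 245/(3*((9 - 7 - 8) - 1*237)) = 245/(3*(-6 - 237)) = (245/3)/(-243) = (245/3)*(-1/243) = -245/729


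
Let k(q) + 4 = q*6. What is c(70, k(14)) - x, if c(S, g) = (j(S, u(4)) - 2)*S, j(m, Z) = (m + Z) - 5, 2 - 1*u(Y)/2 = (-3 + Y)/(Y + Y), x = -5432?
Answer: 20209/2 ≈ 10105.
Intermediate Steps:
k(q) = -4 + 6*q (k(q) = -4 + q*6 = -4 + 6*q)
u(Y) = 4 - (-3 + Y)/Y (u(Y) = 4 - 2*(-3 + Y)/(Y + Y) = 4 - 2*(-3 + Y)/(2*Y) = 4 - 2*(-3 + Y)*1/(2*Y) = 4 - (-3 + Y)/Y)
j(m, Z) = -5 + Z + m (j(m, Z) = (Z + m) - 5 = -5 + Z + m)
c(S, g) = S*(-13/4 + S) (c(S, g) = ((-5 + (3 + 3/4) + S) - 2)*S = ((-5 + (3 + 3*(¼)) + S) - 2)*S = ((-5 + (3 + ¾) + S) - 2)*S = ((-5 + 15/4 + S) - 2)*S = ((-5/4 + S) - 2)*S = (-13/4 + S)*S = S*(-13/4 + S))
c(70, k(14)) - x = (¼)*70*(-13 + 4*70) - 1*(-5432) = (¼)*70*(-13 + 280) + 5432 = (¼)*70*267 + 5432 = 9345/2 + 5432 = 20209/2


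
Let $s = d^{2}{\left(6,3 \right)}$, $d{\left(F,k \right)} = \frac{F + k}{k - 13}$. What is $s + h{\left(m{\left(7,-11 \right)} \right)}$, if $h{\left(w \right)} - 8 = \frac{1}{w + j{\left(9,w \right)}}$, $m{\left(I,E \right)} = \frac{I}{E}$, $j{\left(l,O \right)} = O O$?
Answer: $\frac{1571}{350} \approx 4.4886$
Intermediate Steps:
$j{\left(l,O \right)} = O^{2}$
$h{\left(w \right)} = 8 + \frac{1}{w + w^{2}}$
$d{\left(F,k \right)} = \frac{F + k}{-13 + k}$
$s = \frac{81}{100}$ ($s = \left(\frac{6 + 3}{-13 + 3}\right)^{2} = \left(\frac{1}{-10} \cdot 9\right)^{2} = \left(\left(- \frac{1}{10}\right) 9\right)^{2} = \left(- \frac{9}{10}\right)^{2} = \frac{81}{100} \approx 0.81$)
$s + h{\left(m{\left(7,-11 \right)} \right)} = \frac{81}{100} + \frac{1 + 8 \frac{7}{-11} + 8 \left(\frac{7}{-11}\right)^{2}}{\frac{7}{-11} \left(1 + \frac{7}{-11}\right)} = \frac{81}{100} + \frac{1 + 8 \cdot 7 \left(- \frac{1}{11}\right) + 8 \left(7 \left(- \frac{1}{11}\right)\right)^{2}}{7 \left(- \frac{1}{11}\right) \left(1 + 7 \left(- \frac{1}{11}\right)\right)} = \frac{81}{100} + \frac{1 + 8 \left(- \frac{7}{11}\right) + 8 \left(- \frac{7}{11}\right)^{2}}{\left(- \frac{7}{11}\right) \left(1 - \frac{7}{11}\right)} = \frac{81}{100} - \frac{11 \left(1 - \frac{56}{11} + 8 \cdot \frac{49}{121}\right)}{7 \cdot \frac{4}{11}} = \frac{81}{100} - \frac{121 \left(1 - \frac{56}{11} + \frac{392}{121}\right)}{28} = \frac{81}{100} - \frac{121}{28} \left(- \frac{103}{121}\right) = \frac{81}{100} + \frac{103}{28} = \frac{1571}{350}$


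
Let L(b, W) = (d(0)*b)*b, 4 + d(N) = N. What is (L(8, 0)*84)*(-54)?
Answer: 1161216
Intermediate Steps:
d(N) = -4 + N
L(b, W) = -4*b² (L(b, W) = ((-4 + 0)*b)*b = (-4*b)*b = -4*b²)
(L(8, 0)*84)*(-54) = (-4*8²*84)*(-54) = (-4*64*84)*(-54) = -256*84*(-54) = -21504*(-54) = 1161216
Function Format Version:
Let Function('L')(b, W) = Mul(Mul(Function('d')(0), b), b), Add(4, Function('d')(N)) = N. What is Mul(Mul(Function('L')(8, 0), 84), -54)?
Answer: 1161216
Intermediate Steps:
Function('d')(N) = Add(-4, N)
Function('L')(b, W) = Mul(-4, Pow(b, 2)) (Function('L')(b, W) = Mul(Mul(Add(-4, 0), b), b) = Mul(Mul(-4, b), b) = Mul(-4, Pow(b, 2)))
Mul(Mul(Function('L')(8, 0), 84), -54) = Mul(Mul(Mul(-4, Pow(8, 2)), 84), -54) = Mul(Mul(Mul(-4, 64), 84), -54) = Mul(Mul(-256, 84), -54) = Mul(-21504, -54) = 1161216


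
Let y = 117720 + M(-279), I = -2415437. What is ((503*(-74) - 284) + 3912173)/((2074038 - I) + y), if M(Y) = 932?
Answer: 3874667/4608127 ≈ 0.84083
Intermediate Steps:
y = 118652 (y = 117720 + 932 = 118652)
((503*(-74) - 284) + 3912173)/((2074038 - I) + y) = ((503*(-74) - 284) + 3912173)/((2074038 - 1*(-2415437)) + 118652) = ((-37222 - 284) + 3912173)/((2074038 + 2415437) + 118652) = (-37506 + 3912173)/(4489475 + 118652) = 3874667/4608127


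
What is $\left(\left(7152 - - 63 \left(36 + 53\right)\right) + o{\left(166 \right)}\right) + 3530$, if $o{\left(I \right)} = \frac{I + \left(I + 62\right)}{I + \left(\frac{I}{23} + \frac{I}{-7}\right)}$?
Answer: $\frac{196069832}{12035} \approx 16292.0$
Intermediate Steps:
$o{\left(I \right)} = \frac{161 \left(62 + 2 I\right)}{145 I}$ ($o{\left(I \right)} = \frac{I + \left(62 + I\right)}{I + \left(I \frac{1}{23} + I \left(- \frac{1}{7}\right)\right)} = \frac{62 + 2 I}{I + \left(\frac{I}{23} - \frac{I}{7}\right)} = \frac{62 + 2 I}{I - \frac{16 I}{161}} = \frac{62 + 2 I}{\frac{145}{161} I} = \left(62 + 2 I\right) \frac{161}{145 I} = \frac{161 \left(62 + 2 I\right)}{145 I}$)
$\left(\left(7152 - - 63 \left(36 + 53\right)\right) + o{\left(166 \right)}\right) + 3530 = \left(\left(7152 - - 63 \left(36 + 53\right)\right) + \frac{322 \left(31 + 166\right)}{145 \cdot 166}\right) + 3530 = \left(\left(7152 - \left(-63\right) 89\right) + \frac{322}{145} \cdot \frac{1}{166} \cdot 197\right) + 3530 = \left(\left(7152 - -5607\right) + \frac{31717}{12035}\right) + 3530 = \left(\left(7152 + 5607\right) + \frac{31717}{12035}\right) + 3530 = \left(12759 + \frac{31717}{12035}\right) + 3530 = \frac{153586282}{12035} + 3530 = \frac{196069832}{12035}$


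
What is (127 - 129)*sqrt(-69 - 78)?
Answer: -14*I*sqrt(3) ≈ -24.249*I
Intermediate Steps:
(127 - 129)*sqrt(-69 - 78) = -14*I*sqrt(3)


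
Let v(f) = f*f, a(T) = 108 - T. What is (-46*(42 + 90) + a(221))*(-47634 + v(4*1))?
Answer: 294517330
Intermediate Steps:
v(f) = f²
(-46*(42 + 90) + a(221))*(-47634 + v(4*1)) = (-46*(42 + 90) + (108 - 1*221))*(-47634 + (4*1)²) = (-46*132 + (108 - 221))*(-47634 + 4²) = (-6072 - 113)*(-47634 + 16) = -6185*(-47618) = 294517330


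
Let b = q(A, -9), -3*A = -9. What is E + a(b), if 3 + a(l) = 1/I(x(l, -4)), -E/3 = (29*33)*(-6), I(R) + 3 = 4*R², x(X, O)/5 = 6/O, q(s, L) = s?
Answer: 3823507/222 ≈ 17223.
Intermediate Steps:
A = 3 (A = -⅓*(-9) = 3)
x(X, O) = 30/O (x(X, O) = 5*(6/O) = 30/O)
I(R) = -3 + 4*R²
E = 17226 (E = -3*29*33*(-6) = -2871*(-6) = -3*(-5742) = 17226)
b = 3
a(l) = -665/222 (a(l) = -3 + 1/(-3 + 4*(30/(-4))²) = -3 + 1/(-3 + 4*(30*(-¼))²) = -3 + 1/(-3 + 4*(-15/2)²) = -3 + 1/(-3 + 4*(225/4)) = -3 + 1/(-3 + 225) = -3 + 1/222 = -665/222)
E + a(b) = 17226 - 665/222 = 3823507/222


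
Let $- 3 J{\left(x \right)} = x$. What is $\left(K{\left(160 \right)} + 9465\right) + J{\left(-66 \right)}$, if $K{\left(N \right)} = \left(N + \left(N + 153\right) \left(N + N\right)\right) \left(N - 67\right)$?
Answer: $9339247$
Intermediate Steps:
$J{\left(x \right)} = - \frac{x}{3}$
$K{\left(N \right)} = \left(-67 + N\right) \left(N + 2 N \left(153 + N\right)\right)$ ($K{\left(N \right)} = \left(N + \left(153 + N\right) 2 N\right) \left(-67 + N\right) = \left(N + 2 N \left(153 + N\right)\right) \left(-67 + N\right) = \left(-67 + N\right) \left(N + 2 N \left(153 + N\right)\right)$)
$\left(K{\left(160 \right)} + 9465\right) + J{\left(-66 \right)} = \left(160 \left(-20569 + 2 \cdot 160^{2} + 173 \cdot 160\right) + 9465\right) - -22 = \left(160 \left(-20569 + 2 \cdot 25600 + 27680\right) + 9465\right) + 22 = \left(160 \left(-20569 + 51200 + 27680\right) + 9465\right) + 22 = \left(160 \cdot 58311 + 9465\right) + 22 = \left(9329760 + 9465\right) + 22 = 9339225 + 22 = 9339247$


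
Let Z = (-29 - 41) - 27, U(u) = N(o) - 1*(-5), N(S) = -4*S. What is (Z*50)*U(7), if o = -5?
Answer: -121250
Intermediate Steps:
U(u) = 25 (U(u) = -4*(-5) - 1*(-5) = 20 + 5 = 25)
Z = -97 (Z = -70 - 27 = -97)
(Z*50)*U(7) = -97*50*25 = -4850*25 = -121250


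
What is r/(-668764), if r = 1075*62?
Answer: -33325/334382 ≈ -0.099661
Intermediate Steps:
r = 66650
r/(-668764) = 66650/(-668764) = 66650*(-1/668764) = -33325/334382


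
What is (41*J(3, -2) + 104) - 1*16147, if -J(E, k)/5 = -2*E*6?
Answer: -8663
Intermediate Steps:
J(E, k) = 60*E (J(E, k) = -5*(-2*E)*6 = -(-60)*E = 60*E)
(41*J(3, -2) + 104) - 1*16147 = (41*(60*3) + 104) - 1*16147 = (41*180 + 104) - 16147 = (7380 + 104) - 16147 = 7484 - 16147 = -8663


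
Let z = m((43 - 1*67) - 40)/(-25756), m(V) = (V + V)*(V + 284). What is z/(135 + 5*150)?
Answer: 1408/1139703 ≈ 0.0012354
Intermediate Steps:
m(V) = 2*V*(284 + V) (m(V) = (2*V)*(284 + V) = 2*V*(284 + V))
z = 7040/6439 (z = (2*((43 - 1*67) - 40)*(284 + ((43 - 1*67) - 40)))/(-25756) = (2*((43 - 67) - 40)*(284 + ((43 - 67) - 40)))*(-1/25756) = (2*(-24 - 40)*(284 + (-24 - 40)))*(-1/25756) = (2*(-64)*(284 - 64))*(-1/25756) = (2*(-64)*220)*(-1/25756) = -28160*(-1/25756) = 7040/6439 ≈ 1.0933)
z/(135 + 5*150) = 7040/(6439*(135 + 5*150)) = 7040/(6439*(135 + 750)) = (7040/6439)/885 = (7040/6439)*(1/885) = 1408/1139703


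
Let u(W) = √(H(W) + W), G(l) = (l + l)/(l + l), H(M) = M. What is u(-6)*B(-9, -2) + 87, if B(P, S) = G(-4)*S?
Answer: 87 - 4*I*√3 ≈ 87.0 - 6.9282*I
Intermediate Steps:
G(l) = 1 (G(l) = (2*l)/((2*l)) = (2*l)*(1/(2*l)) = 1)
u(W) = √2*√W (u(W) = √(W + W) = √(2*W) = √2*√W)
B(P, S) = S (B(P, S) = 1*S = S)
u(-6)*B(-9, -2) + 87 = (√2*√(-6))*(-2) + 87 = (√2*(I*√6))*(-2) + 87 = (2*I*√3)*(-2) + 87 = -4*I*√3 + 87 = 87 - 4*I*√3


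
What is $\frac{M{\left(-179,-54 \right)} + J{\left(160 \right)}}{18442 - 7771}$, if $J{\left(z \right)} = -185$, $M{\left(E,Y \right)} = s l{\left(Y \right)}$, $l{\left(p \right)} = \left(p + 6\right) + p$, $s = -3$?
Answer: $\frac{121}{10671} \approx 0.011339$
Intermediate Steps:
$l{\left(p \right)} = 6 + 2 p$ ($l{\left(p \right)} = \left(6 + p\right) + p = 6 + 2 p$)
$M{\left(E,Y \right)} = -18 - 6 Y$ ($M{\left(E,Y \right)} = - 3 \left(6 + 2 Y\right) = -18 - 6 Y$)
$\frac{M{\left(-179,-54 \right)} + J{\left(160 \right)}}{18442 - 7771} = \frac{\left(-18 - -324\right) - 185}{18442 - 7771} = \frac{\left(-18 + 324\right) - 185}{10671} = \left(306 - 185\right) \frac{1}{10671} = 121 \cdot \frac{1}{10671} = \frac{121}{10671}$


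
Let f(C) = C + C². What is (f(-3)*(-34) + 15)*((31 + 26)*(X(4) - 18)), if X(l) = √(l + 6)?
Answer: 193914 - 10773*√10 ≈ 1.5985e+5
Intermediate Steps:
X(l) = √(6 + l)
(f(-3)*(-34) + 15)*((31 + 26)*(X(4) - 18)) = (-3*(1 - 3)*(-34) + 15)*((31 + 26)*(√(6 + 4) - 18)) = (-3*(-2)*(-34) + 15)*(57*(√10 - 18)) = (6*(-34) + 15)*(57*(-18 + √10)) = (-204 + 15)*(-1026 + 57*√10) = -189*(-1026 + 57*√10) = 193914 - 10773*√10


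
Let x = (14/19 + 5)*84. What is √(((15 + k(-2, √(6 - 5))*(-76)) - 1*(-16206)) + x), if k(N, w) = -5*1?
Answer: 5*√246677/19 ≈ 130.70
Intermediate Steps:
k(N, w) = -5
x = 9156/19 (x = (14*(1/19) + 5)*84 = (14/19 + 5)*84 = (109/19)*84 = 9156/19 ≈ 481.89)
√(((15 + k(-2, √(6 - 5))*(-76)) - 1*(-16206)) + x) = √(((15 - 5*(-76)) - 1*(-16206)) + 9156/19) = √(((15 + 380) + 16206) + 9156/19) = √((395 + 16206) + 9156/19) = √(16601 + 9156/19) = √(324575/19) = 5*√246677/19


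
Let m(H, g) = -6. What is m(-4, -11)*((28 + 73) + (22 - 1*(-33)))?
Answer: -936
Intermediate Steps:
m(-4, -11)*((28 + 73) + (22 - 1*(-33))) = -6*((28 + 73) + (22 - 1*(-33))) = -6*(101 + (22 + 33)) = -6*(101 + 55) = -6*156 = -936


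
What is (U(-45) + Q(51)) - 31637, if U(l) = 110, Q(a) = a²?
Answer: -28926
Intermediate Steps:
(U(-45) + Q(51)) - 31637 = (110 + 51²) - 31637 = (110 + 2601) - 31637 = 2711 - 31637 = -28926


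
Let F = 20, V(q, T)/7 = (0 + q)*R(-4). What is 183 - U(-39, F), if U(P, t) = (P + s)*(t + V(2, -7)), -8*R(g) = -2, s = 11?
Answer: 841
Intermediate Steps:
R(g) = ¼ (R(g) = -⅛*(-2) = ¼)
V(q, T) = 7*q/4 (V(q, T) = 7*((0 + q)*(¼)) = 7*(q*(¼)) = 7*(q/4) = 7*q/4)
U(P, t) = (11 + P)*(7/2 + t) (U(P, t) = (P + 11)*(t + (7/4)*2) = (11 + P)*(t + 7/2) = (11 + P)*(7/2 + t))
183 - U(-39, F) = 183 - (77/2 + 11*20 + (7/2)*(-39) - 39*20) = 183 - (77/2 + 220 - 273/2 - 780) = 183 - 1*(-658) = 183 + 658 = 841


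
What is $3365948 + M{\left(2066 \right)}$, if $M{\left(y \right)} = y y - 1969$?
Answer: $7632335$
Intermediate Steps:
$M{\left(y \right)} = -1969 + y^{2}$ ($M{\left(y \right)} = y^{2} - 1969 = -1969 + y^{2}$)
$3365948 + M{\left(2066 \right)} = 3365948 - \left(1969 - 2066^{2}\right) = 3365948 + \left(-1969 + 4268356\right) = 3365948 + 4266387 = 7632335$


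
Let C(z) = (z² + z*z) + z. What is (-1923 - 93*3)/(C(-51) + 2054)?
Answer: -2202/7205 ≈ -0.30562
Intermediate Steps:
C(z) = z + 2*z² (C(z) = (z² + z²) + z = 2*z² + z = z + 2*z²)
(-1923 - 93*3)/(C(-51) + 2054) = (-1923 - 93*3)/(-51*(1 + 2*(-51)) + 2054) = (-1923 - 279)/(-51*(1 - 102) + 2054) = -2202/(-51*(-101) + 2054) = -2202/(5151 + 2054) = -2202/7205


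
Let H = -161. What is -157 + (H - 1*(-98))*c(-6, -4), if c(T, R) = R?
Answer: 95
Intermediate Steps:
-157 + (H - 1*(-98))*c(-6, -4) = -157 + (-161 - 1*(-98))*(-4) = -157 + (-161 + 98)*(-4) = -157 - 63*(-4) = -157 + 252 = 95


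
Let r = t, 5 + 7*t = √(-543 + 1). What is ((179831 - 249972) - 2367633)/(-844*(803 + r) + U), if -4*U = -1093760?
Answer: 215272508618/35650300737 - 257185157*I*√542/142601202948 ≈ 6.0385 - 0.041988*I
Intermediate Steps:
U = 273440 (U = -¼*(-1093760) = 273440)
t = -5/7 + I*√542/7 (t = -5/7 + √(-543 + 1)/7 = -5/7 + √(-542)/7 = -5/7 + (I*√542)/7 = -5/7 + I*√542/7 ≈ -0.71429 + 3.3258*I)
r = -5/7 + I*√542/7 ≈ -0.71429 + 3.3258*I
((179831 - 249972) - 2367633)/(-844*(803 + r) + U) = ((179831 - 249972) - 2367633)/(-844*(803 + (-5/7 + I*√542/7)) + 273440) = (-70141 - 2367633)/(-844*(5616/7 + I*√542/7) + 273440) = -2437774/((-4739904/7 - 844*I*√542/7) + 273440) = -2437774/(-2825824/7 - 844*I*√542/7)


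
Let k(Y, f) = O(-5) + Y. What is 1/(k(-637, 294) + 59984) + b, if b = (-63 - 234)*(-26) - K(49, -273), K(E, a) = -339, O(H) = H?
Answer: 478355863/59342 ≈ 8061.0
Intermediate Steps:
k(Y, f) = -5 + Y
b = 8061 (b = (-63 - 234)*(-26) - 1*(-339) = -297*(-26) + 339 = 7722 + 339 = 8061)
1/(k(-637, 294) + 59984) + b = 1/((-5 - 637) + 59984) + 8061 = 1/(-642 + 59984) + 8061 = 1/59342 + 8061 = 478355863/59342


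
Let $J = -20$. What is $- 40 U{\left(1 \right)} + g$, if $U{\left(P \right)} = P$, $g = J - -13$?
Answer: $-47$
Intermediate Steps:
$g = -7$ ($g = -20 - -13 = -20 + 13 = -7$)
$- 40 U{\left(1 \right)} + g = \left(-40\right) 1 - 7 = -40 - 7 = -47$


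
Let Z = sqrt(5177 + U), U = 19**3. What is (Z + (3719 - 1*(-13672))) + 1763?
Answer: 19154 + 2*sqrt(3009) ≈ 19264.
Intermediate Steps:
U = 6859
Z = 2*sqrt(3009) (Z = sqrt(5177 + 6859) = sqrt(12036) = 2*sqrt(3009) ≈ 109.71)
(Z + (3719 - 1*(-13672))) + 1763 = (2*sqrt(3009) + (3719 - 1*(-13672))) + 1763 = (2*sqrt(3009) + (3719 + 13672)) + 1763 = (2*sqrt(3009) + 17391) + 1763 = (17391 + 2*sqrt(3009)) + 1763 = 19154 + 2*sqrt(3009)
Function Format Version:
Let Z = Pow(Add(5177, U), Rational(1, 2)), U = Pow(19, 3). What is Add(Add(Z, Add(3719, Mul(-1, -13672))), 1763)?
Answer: Add(19154, Mul(2, Pow(3009, Rational(1, 2)))) ≈ 19264.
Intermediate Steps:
U = 6859
Z = Mul(2, Pow(3009, Rational(1, 2))) (Z = Pow(Add(5177, 6859), Rational(1, 2)) = Pow(12036, Rational(1, 2)) = Mul(2, Pow(3009, Rational(1, 2))) ≈ 109.71)
Add(Add(Z, Add(3719, Mul(-1, -13672))), 1763) = Add(Add(Mul(2, Pow(3009, Rational(1, 2))), Add(3719, Mul(-1, -13672))), 1763) = Add(Add(Mul(2, Pow(3009, Rational(1, 2))), Add(3719, 13672)), 1763) = Add(Add(Mul(2, Pow(3009, Rational(1, 2))), 17391), 1763) = Add(Add(17391, Mul(2, Pow(3009, Rational(1, 2)))), 1763) = Add(19154, Mul(2, Pow(3009, Rational(1, 2))))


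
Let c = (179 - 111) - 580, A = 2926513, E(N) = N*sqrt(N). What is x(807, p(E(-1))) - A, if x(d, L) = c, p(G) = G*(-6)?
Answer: -2927025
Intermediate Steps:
E(N) = N**(3/2)
p(G) = -6*G
c = -512 (c = 68 - 580 = -512)
x(d, L) = -512
x(807, p(E(-1))) - A = -512 - 1*2926513 = -512 - 2926513 = -2927025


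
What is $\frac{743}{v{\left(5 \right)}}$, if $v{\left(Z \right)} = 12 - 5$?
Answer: $\frac{743}{7} \approx 106.14$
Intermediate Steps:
$v{\left(Z \right)} = 7$ ($v{\left(Z \right)} = 12 - 5 = 7$)
$\frac{743}{v{\left(5 \right)}} = \frac{743}{7}$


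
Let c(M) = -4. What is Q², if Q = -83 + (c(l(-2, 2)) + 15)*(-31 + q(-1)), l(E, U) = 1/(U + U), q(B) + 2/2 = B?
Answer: 198916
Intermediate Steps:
q(B) = -1 + B
l(E, U) = 1/(2*U)
Q = -446 (Q = -83 + (-4 + 15)*(-31 + (-1 - 1)) = -83 + 11*(-31 - 2) = -83 + 11*(-33) = -83 - 363 = -446)
Q² = (-446)² = 198916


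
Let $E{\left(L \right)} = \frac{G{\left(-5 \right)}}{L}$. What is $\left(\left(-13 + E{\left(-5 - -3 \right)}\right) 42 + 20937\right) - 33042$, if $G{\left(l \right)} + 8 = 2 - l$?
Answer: $-12630$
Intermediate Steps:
$G{\left(l \right)} = -6 - l$ ($G{\left(l \right)} = -8 - \left(-2 + l\right) = -6 - l$)
$E{\left(L \right)} = - \frac{1}{L}$ ($E{\left(L \right)} = \frac{-6 - -5}{L} = \frac{-6 + 5}{L} = - \frac{1}{L}$)
$\left(\left(-13 + E{\left(-5 - -3 \right)}\right) 42 + 20937\right) - 33042 = \left(\left(-13 - \frac{1}{-5 - -3}\right) 42 + 20937\right) - 33042 = \left(\left(-13 - \frac{1}{-5 + 3}\right) 42 + 20937\right) - 33042 = \left(\left(-13 - \frac{1}{-2}\right) 42 + 20937\right) - 33042 = \left(\left(-13 - - \frac{1}{2}\right) 42 + 20937\right) - 33042 = \left(\left(-13 + \frac{1}{2}\right) 42 + 20937\right) - 33042 = \left(\left(- \frac{25}{2}\right) 42 + 20937\right) - 33042 = \left(-525 + 20937\right) - 33042 = 20412 - 33042 = -12630$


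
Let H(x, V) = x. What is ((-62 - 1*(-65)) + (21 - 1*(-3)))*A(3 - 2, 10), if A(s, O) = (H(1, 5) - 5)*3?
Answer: -324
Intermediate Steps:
A(s, O) = -12 (A(s, O) = (1 - 5)*3 = -4*3 = -12)
((-62 - 1*(-65)) + (21 - 1*(-3)))*A(3 - 2, 10) = ((-62 - 1*(-65)) + (21 - 1*(-3)))*(-12) = ((-62 + 65) + (21 + 3))*(-12) = (3 + 24)*(-12) = 27*(-12) = -324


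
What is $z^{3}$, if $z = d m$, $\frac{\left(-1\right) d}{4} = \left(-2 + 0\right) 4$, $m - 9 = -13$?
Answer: $-2097152$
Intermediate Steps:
$m = -4$ ($m = 9 - 13 = -4$)
$d = 32$ ($d = - 4 \left(-2 + 0\right) 4 = - 4 \left(\left(-2\right) 4\right) = \left(-4\right) \left(-8\right) = 32$)
$z = -128$ ($z = 32 \left(-4\right) = -128$)
$z^{3} = \left(-128\right)^{3} = -2097152$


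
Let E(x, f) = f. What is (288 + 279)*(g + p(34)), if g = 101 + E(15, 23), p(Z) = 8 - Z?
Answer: 55566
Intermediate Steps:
g = 124 (g = 101 + 23 = 124)
(288 + 279)*(g + p(34)) = (288 + 279)*(124 + (8 - 1*34)) = 567*(124 + (8 - 34)) = 567*(124 - 26) = 567*98 = 55566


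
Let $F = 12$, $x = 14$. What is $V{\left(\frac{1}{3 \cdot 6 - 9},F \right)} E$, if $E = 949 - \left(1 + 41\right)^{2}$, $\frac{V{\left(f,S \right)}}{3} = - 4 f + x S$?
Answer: $- \frac{1229020}{3} \approx -4.0967 \cdot 10^{5}$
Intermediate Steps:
$V{\left(f,S \right)} = - 12 f + 42 S$ ($V{\left(f,S \right)} = 3 \left(- 4 f + 14 S\right) = - 12 f + 42 S$)
$E = -815$ ($E = 949 - 42^{2} = 949 - 1764 = -815$)
$V{\left(\frac{1}{3 \cdot 6 - 9},F \right)} E = \left(- \frac{12}{3 \cdot 6 - 9} + 42 \cdot 12\right) \left(-815\right) = \left(- \frac{12}{18 - 9} + 504\right) \left(-815\right) = \left(- \frac{12}{9} + 504\right) \left(-815\right) = \left(\left(-12\right) \frac{1}{9} + 504\right) \left(-815\right) = \left(- \frac{4}{3} + 504\right) \left(-815\right) = \frac{1508}{3} \left(-815\right) = - \frac{1229020}{3}$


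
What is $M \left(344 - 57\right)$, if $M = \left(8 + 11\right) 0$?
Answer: $0$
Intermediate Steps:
$M = 0$ ($M = 19 \cdot 0 = 0$)
$M \left(344 - 57\right) = 0 \left(344 - 57\right) = 0 \cdot 287 = 0$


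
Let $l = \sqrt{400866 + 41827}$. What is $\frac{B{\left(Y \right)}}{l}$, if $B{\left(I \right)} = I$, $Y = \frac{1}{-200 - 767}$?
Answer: $- \frac{\sqrt{442693}}{428084131} \approx -1.5543 \cdot 10^{-6}$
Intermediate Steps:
$Y = - \frac{1}{967}$ ($Y = \frac{1}{-967} = - \frac{1}{967} \approx -0.0010341$)
$l = \sqrt{442693} \approx 665.35$
$\frac{B{\left(Y \right)}}{l} = - \frac{1}{967 \sqrt{442693}} = - \frac{\frac{1}{442693} \sqrt{442693}}{967} = - \frac{\sqrt{442693}}{428084131}$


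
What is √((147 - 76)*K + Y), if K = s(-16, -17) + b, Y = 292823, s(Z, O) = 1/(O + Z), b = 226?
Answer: √336355998/33 ≈ 555.76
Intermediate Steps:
K = 7457/33 (K = 1/(-17 - 16) + 226 = 1/(-33) + 226 = -1/33 + 226 = 7457/33 ≈ 225.97)
√((147 - 76)*K + Y) = √((147 - 76)*(7457/33) + 292823) = √(71*(7457/33) + 292823) = √(529447/33 + 292823) = √(10192606/33) = √336355998/33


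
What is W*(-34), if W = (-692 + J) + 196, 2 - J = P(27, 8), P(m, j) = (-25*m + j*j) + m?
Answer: -3060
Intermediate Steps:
P(m, j) = j**2 - 24*m (P(m, j) = (-25*m + j**2) + m = (j**2 - 25*m) + m = j**2 - 24*m)
J = 586 (J = 2 - (8**2 - 24*27) = 2 - (64 - 648) = 2 - 1*(-584) = 2 + 584 = 586)
W = 90 (W = (-692 + 586) + 196 = -106 + 196 = 90)
W*(-34) = 90*(-34) = -3060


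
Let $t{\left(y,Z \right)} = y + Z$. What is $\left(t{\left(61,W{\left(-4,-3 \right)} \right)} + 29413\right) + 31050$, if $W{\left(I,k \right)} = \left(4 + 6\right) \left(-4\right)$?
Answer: $60484$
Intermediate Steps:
$W{\left(I,k \right)} = -40$ ($W{\left(I,k \right)} = 10 \left(-4\right) = -40$)
$t{\left(y,Z \right)} = Z + y$
$\left(t{\left(61,W{\left(-4,-3 \right)} \right)} + 29413\right) + 31050 = \left(\left(-40 + 61\right) + 29413\right) + 31050 = \left(21 + 29413\right) + 31050 = 29434 + 31050 = 60484$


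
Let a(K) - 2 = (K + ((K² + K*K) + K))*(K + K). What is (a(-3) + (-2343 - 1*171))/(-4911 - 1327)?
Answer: 1292/3119 ≈ 0.41424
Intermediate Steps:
a(K) = 2 + 2*K*(2*K + 2*K²) (a(K) = 2 + (K + ((K² + K*K) + K))*(K + K) = 2 + (K + ((K² + K²) + K))*(2*K) = 2 + (K + (2*K² + K))*(2*K) = 2 + (K + (K + 2*K²))*(2*K) = 2 + (2*K + 2*K²)*(2*K) = 2 + 2*K*(2*K + 2*K²))
(a(-3) + (-2343 - 1*171))/(-4911 - 1327) = ((2 + 4*(-3)² + 4*(-3)³) + (-2343 - 1*171))/(-4911 - 1327) = ((2 + 4*9 + 4*(-27)) + (-2343 - 171))/(-6238) = ((2 + 36 - 108) - 2514)*(-1/6238) = (-70 - 2514)*(-1/6238) = -2584*(-1/6238) = 1292/3119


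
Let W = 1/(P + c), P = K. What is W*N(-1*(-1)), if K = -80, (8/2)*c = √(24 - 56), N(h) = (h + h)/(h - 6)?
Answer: 16/3201 + I*√2/16005 ≈ 0.0049984 + 8.8361e-5*I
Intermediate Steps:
N(h) = 2*h/(-6 + h) (N(h) = (2*h)/(-6 + h) = 2*h/(-6 + h))
c = I*√2 (c = √(24 - 56)/4 = √(-32)/4 = (4*I*√2)/4 = I*√2 ≈ 1.4142*I)
P = -80
W = 1/(-80 + I*√2) ≈ -0.012496 - 0.0002209*I
W*N(-1*(-1)) = (-40/3201 - I*√2/6402)*(2*(-1*(-1))/(-6 - 1*(-1))) = (-40/3201 - I*√2/6402)*(2*1/(-6 + 1)) = (-40/3201 - I*√2/6402)*(2*1/(-5)) = (-40/3201 - I*√2/6402)*(2*1*(-⅕)) = (-40/3201 - I*√2/6402)*(-⅖) = 16/3201 + I*√2/16005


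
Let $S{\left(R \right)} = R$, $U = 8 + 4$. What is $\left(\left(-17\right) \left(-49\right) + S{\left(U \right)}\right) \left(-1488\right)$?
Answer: $-1257360$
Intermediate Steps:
$U = 12$
$\left(\left(-17\right) \left(-49\right) + S{\left(U \right)}\right) \left(-1488\right) = \left(\left(-17\right) \left(-49\right) + 12\right) \left(-1488\right) = \left(833 + 12\right) \left(-1488\right) = 845 \left(-1488\right) = -1257360$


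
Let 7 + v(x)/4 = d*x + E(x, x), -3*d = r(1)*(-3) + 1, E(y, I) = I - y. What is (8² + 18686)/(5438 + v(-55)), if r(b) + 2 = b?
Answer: 5625/1711 ≈ 3.2876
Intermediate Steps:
r(b) = -2 + b
d = -4/3 (d = -((-2 + 1)*(-3) + 1)/3 = -(-1*(-3) + 1)/3 = -(3 + 1)/3 = -⅓*4 = -4/3 ≈ -1.3333)
v(x) = -28 - 16*x/3 (v(x) = -28 + 4*(-4*x/3 + (x - x)) = -28 + 4*(-4*x/3 + 0) = -28 + 4*(-4*x/3) = -28 - 16*x/3)
(8² + 18686)/(5438 + v(-55)) = (8² + 18686)/(5438 + (-28 - 16/3*(-55))) = (64 + 18686)/(5438 + (-28 + 880/3)) = 18750/(5438 + 796/3) = 18750/(17110/3) = 18750*(3/17110) = 5625/1711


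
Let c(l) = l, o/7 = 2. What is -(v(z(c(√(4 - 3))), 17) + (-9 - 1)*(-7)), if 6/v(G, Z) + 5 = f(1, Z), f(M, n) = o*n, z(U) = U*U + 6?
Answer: -16316/233 ≈ -70.026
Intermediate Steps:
o = 14 (o = 7*2 = 14)
z(U) = 6 + U² (z(U) = U² + 6 = 6 + U²)
f(M, n) = 14*n
v(G, Z) = 6/(-5 + 14*Z)
-(v(z(c(√(4 - 3))), 17) + (-9 - 1)*(-7)) = -(6/(-5 + 14*17) + (-9 - 1)*(-7)) = -(6/(-5 + 238) - 10*(-7)) = -(6/233 + 70) = -1*16316/233 = -16316/233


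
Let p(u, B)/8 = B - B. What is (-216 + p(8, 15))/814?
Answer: -108/407 ≈ -0.26536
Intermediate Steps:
p(u, B) = 0 (p(u, B) = 8*(B - B) = 8*0 = 0)
(-216 + p(8, 15))/814 = (-216 + 0)/814 = -216*1/814 = -108/407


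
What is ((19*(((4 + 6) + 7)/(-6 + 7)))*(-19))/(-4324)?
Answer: 6137/4324 ≈ 1.4193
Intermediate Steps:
((19*(((4 + 6) + 7)/(-6 + 7)))*(-19))/(-4324) = ((19*((10 + 7)/1))*(-19))*(-1/4324) = ((19*(17*1))*(-19))*(-1/4324) = ((19*17)*(-19))*(-1/4324) = (323*(-19))*(-1/4324) = -6137*(-1/4324) = 6137/4324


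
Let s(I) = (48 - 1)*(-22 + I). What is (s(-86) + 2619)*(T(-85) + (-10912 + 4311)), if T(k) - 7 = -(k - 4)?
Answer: 15982785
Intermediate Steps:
T(k) = 11 - k (T(k) = 7 - (k - 4) = 7 - (-4 + k) = 7 + (4 - k) = 11 - k)
s(I) = -1034 + 47*I (s(I) = 47*(-22 + I) = -1034 + 47*I)
(s(-86) + 2619)*(T(-85) + (-10912 + 4311)) = ((-1034 + 47*(-86)) + 2619)*((11 - 1*(-85)) + (-10912 + 4311)) = ((-1034 - 4042) + 2619)*((11 + 85) - 6601) = (-5076 + 2619)*(96 - 6601) = -2457*(-6505) = 15982785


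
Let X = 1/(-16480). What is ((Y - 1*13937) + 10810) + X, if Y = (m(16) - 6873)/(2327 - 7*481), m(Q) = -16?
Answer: -668509359/214240 ≈ -3120.4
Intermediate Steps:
Y = 6889/1040 (Y = (-16 - 6873)/(2327 - 7*481) = -6889/(2327 - 3367) = -6889/(-1040) = -6889*(-1/1040) = 6889/1040 ≈ 6.6240)
X = -1/16480 ≈ -6.0680e-5
((Y - 1*13937) + 10810) + X = ((6889/1040 - 1*13937) + 10810) - 1/16480 = ((6889/1040 - 13937) + 10810) - 1/16480 = (-14487591/1040 + 10810) - 1/16480 = -3245191/1040 - 1/16480 = -668509359/214240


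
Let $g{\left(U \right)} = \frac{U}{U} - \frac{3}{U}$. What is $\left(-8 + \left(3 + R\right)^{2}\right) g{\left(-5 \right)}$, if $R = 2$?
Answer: $\frac{136}{5} \approx 27.2$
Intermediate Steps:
$g{\left(U \right)} = 1 - \frac{3}{U}$
$\left(-8 + \left(3 + R\right)^{2}\right) g{\left(-5 \right)} = \left(-8 + \left(3 + 2\right)^{2}\right) \frac{-3 - 5}{-5} = \left(-8 + 5^{2}\right) \left(\left(- \frac{1}{5}\right) \left(-8\right)\right) = \left(-8 + 25\right) \frac{8}{5} = 17 \cdot \frac{8}{5} = \frac{136}{5}$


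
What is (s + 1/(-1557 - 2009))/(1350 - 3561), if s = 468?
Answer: -151717/716766 ≈ -0.21167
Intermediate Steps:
(s + 1/(-1557 - 2009))/(1350 - 3561) = (468 + 1/(-1557 - 2009))/(1350 - 3561) = (468 + 1/(-3566))/(-2211) = (468 - 1/3566)*(-1/2211) = (1668887/3566)*(-1/2211) = -151717/716766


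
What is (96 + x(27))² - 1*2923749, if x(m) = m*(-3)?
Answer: -2923524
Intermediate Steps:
x(m) = -3*m
(96 + x(27))² - 1*2923749 = (96 - 3*27)² - 1*2923749 = (96 - 81)² - 2923749 = 15² - 2923749 = 225 - 2923749 = -2923524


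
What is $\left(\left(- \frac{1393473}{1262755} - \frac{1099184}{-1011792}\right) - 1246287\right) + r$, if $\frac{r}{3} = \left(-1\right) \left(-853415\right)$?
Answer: $\frac{104923273858350374}{79852837935} \approx 1.314 \cdot 10^{6}$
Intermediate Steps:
$r = 2560245$ ($r = 3 \left(\left(-1\right) \left(-853415\right)\right) = 3 \cdot 853415 = 2560245$)
$\left(\left(- \frac{1393473}{1262755} - \frac{1099184}{-1011792}\right) - 1246287\right) + r = \left(\left(- \frac{1393473}{1262755} - \frac{1099184}{-1011792}\right) - 1246287\right) + 2560245 = \left(\left(\left(-1393473\right) \frac{1}{1262755} - - \frac{68699}{63237}\right) - 1246287\right) + 2560245 = \left(\left(- \frac{1393473}{1262755} + \frac{68699}{63237}\right) - 1246287\right) + 2560245 = \left(- \frac{1369046356}{79852837935} - 1246287\right) + 2560245 = - \frac{99519555200543701}{79852837935} + 2560245 = \frac{104923273858350374}{79852837935}$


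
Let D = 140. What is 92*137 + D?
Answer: 12744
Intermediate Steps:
92*137 + D = 92*137 + 140 = 12604 + 140 = 12744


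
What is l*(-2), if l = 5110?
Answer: -10220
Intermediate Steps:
l*(-2) = 5110*(-2) = -10220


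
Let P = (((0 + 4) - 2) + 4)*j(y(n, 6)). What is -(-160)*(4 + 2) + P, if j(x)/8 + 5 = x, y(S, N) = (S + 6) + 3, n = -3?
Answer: 1008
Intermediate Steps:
y(S, N) = 9 + S (y(S, N) = (6 + S) + 3 = 9 + S)
j(x) = -40 + 8*x
P = 48 (P = (((0 + 4) - 2) + 4)*(-40 + 8*(9 - 3)) = ((4 - 2) + 4)*(-40 + 8*6) = (2 + 4)*(-40 + 48) = 6*8 = 48)
-(-160)*(4 + 2) + P = -(-160)*(4 + 2) + 48 = -(-160)*6 + 48 = -32*(-30) + 48 = 960 + 48 = 1008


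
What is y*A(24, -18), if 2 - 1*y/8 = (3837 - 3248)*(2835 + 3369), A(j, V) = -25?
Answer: 730830800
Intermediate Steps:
y = -29233232 (y = 16 - 8*(3837 - 3248)*(2835 + 3369) = 16 - 4712*6204 = 16 - 8*3654156 = 16 - 29233248 = -29233232)
y*A(24, -18) = -29233232*(-25) = 730830800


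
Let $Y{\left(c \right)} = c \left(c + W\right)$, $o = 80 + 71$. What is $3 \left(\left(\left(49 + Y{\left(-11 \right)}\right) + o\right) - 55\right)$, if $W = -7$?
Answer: $1029$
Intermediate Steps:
$o = 151$
$Y{\left(c \right)} = c \left(-7 + c\right)$ ($Y{\left(c \right)} = c \left(c - 7\right) = c \left(-7 + c\right)$)
$3 \left(\left(\left(49 + Y{\left(-11 \right)}\right) + o\right) - 55\right) = 3 \left(\left(\left(49 - 11 \left(-7 - 11\right)\right) + 151\right) - 55\right) = 3 \left(\left(\left(49 - -198\right) + 151\right) - 55\right) = 3 \left(\left(\left(49 + 198\right) + 151\right) - 55\right) = 3 \left(\left(247 + 151\right) - 55\right) = 3 \left(398 - 55\right) = 3 \cdot 343 = 1029$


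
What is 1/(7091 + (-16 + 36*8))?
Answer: 1/7363 ≈ 0.00013581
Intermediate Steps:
1/(7091 + (-16 + 36*8)) = 1/(7091 + (-16 + 288)) = 1/(7091 + 272) = 1/7363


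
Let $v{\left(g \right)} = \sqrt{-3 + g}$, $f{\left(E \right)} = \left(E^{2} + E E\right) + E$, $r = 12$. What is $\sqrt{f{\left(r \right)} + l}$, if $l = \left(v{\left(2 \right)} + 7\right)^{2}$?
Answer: $\sqrt{348 + 14 i} \approx 18.659 + 0.3752 i$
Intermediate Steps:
$f{\left(E \right)} = E + 2 E^{2}$ ($f{\left(E \right)} = \left(E^{2} + E^{2}\right) + E = 2 E^{2} + E = E + 2 E^{2}$)
$l = \left(7 + i\right)^{2}$ ($l = \left(\sqrt{-3 + 2} + 7\right)^{2} = \left(\sqrt{-1} + 7\right)^{2} = \left(i + 7\right)^{2} = \left(7 + i\right)^{2} \approx 48.0 + 14.0 i$)
$\sqrt{f{\left(r \right)} + l} = \sqrt{12 \left(1 + 2 \cdot 12\right) + \left(7 + i\right)^{2}} = \sqrt{12 \left(1 + 24\right) + \left(7 + i\right)^{2}} = \sqrt{12 \cdot 25 + \left(7 + i\right)^{2}} = \sqrt{300 + \left(7 + i\right)^{2}}$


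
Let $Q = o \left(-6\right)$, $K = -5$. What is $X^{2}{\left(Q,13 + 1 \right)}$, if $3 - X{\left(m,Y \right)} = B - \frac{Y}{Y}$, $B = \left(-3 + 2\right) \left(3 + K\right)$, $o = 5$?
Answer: $4$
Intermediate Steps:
$B = 2$ ($B = \left(-3 + 2\right) \left(3 - 5\right) = \left(-1\right) \left(-2\right) = 2$)
$Q = -30$ ($Q = 5 \left(-6\right) = -30$)
$X{\left(m,Y \right)} = 2$ ($X{\left(m,Y \right)} = 3 - \left(2 - \frac{Y}{Y}\right) = 3 - \left(2 - 1\right) = 3 - 1 = 2$)
$X^{2}{\left(Q,13 + 1 \right)} = 2^{2} = 4$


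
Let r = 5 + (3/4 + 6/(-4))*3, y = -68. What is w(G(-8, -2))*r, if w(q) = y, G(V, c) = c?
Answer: -187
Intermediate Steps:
w(q) = -68
r = 11/4 (r = 5 + (3*(¼) + 6*(-¼))*3 = 5 + (¾ - 3/2)*3 = 5 - ¾*3 = 5 - 9/4 = 11/4 ≈ 2.7500)
w(G(-8, -2))*r = -68*11/4 = -187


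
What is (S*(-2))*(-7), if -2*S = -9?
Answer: 63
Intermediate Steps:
S = 9/2 (S = -½*(-9) = 9/2 ≈ 4.5000)
(S*(-2))*(-7) = ((9/2)*(-2))*(-7) = -9*(-7) = 63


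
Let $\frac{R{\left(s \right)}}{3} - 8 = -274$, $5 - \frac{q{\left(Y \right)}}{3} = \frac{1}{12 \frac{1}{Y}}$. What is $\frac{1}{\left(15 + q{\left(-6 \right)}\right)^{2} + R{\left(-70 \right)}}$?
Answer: $\frac{4}{777} \approx 0.005148$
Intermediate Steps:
$q{\left(Y \right)} = 15 - \frac{Y}{4}$ ($q{\left(Y \right)} = 15 - \frac{3}{12 \frac{1}{Y}} = 15 - 3 \frac{Y}{12} = 15 - \frac{Y}{4}$)
$R{\left(s \right)} = -798$ ($R{\left(s \right)} = 24 + 3 \left(-274\right) = 24 - 822 = -798$)
$\frac{1}{\left(15 + q{\left(-6 \right)}\right)^{2} + R{\left(-70 \right)}} = \frac{1}{\left(15 + \left(15 - - \frac{3}{2}\right)\right)^{2} - 798} = \frac{1}{\left(15 + \left(15 + \frac{3}{2}\right)\right)^{2} - 798} = \frac{1}{\left(15 + \frac{33}{2}\right)^{2} - 798} = \frac{1}{\left(\frac{63}{2}\right)^{2} - 798} = \frac{1}{\frac{3969}{4} - 798} = \frac{1}{\frac{777}{4}} = \frac{4}{777}$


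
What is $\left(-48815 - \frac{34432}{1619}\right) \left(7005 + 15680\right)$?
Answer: $- \frac{1793610327145}{1619} \approx -1.1079 \cdot 10^{9}$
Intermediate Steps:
$\left(-48815 - \frac{34432}{1619}\right) \left(7005 + 15680\right) = \left(-48815 - \frac{34432}{1619}\right) 22685 = \left(- \frac{79065917}{1619}\right) 22685 = - \frac{1793610327145}{1619}$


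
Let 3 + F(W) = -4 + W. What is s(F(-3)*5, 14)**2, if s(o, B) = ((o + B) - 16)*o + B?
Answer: 6832996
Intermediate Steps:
F(W) = -7 + W (F(W) = -3 + (-4 + W) = -7 + W)
s(o, B) = B + o*(-16 + B + o) (s(o, B) = ((B + o) - 16)*o + B = (-16 + B + o)*o + B = o*(-16 + B + o) + B = B + o*(-16 + B + o))
s(F(-3)*5, 14)**2 = (14 + ((-7 - 3)*5)**2 - 16*(-7 - 3)*5 + 14*((-7 - 3)*5))**2 = (14 + (-10*5)**2 - (-160)*5 + 14*(-10*5))**2 = (14 + (-50)**2 - 16*(-50) + 14*(-50))**2 = (14 + 2500 + 800 - 700)**2 = 2614**2 = 6832996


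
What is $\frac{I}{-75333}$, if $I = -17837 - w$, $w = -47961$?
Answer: $- \frac{30124}{75333} \approx -0.39988$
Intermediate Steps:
$I = 30124$ ($I = -17837 - -47961 = -17837 + 47961 = 30124$)
$\frac{I}{-75333} = \frac{30124}{-75333} = 30124 \left(- \frac{1}{75333}\right) = - \frac{30124}{75333}$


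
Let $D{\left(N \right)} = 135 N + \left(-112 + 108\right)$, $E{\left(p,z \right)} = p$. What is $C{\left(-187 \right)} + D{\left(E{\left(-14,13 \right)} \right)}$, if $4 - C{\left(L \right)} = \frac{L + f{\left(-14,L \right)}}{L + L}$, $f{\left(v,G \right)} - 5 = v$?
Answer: $- \frac{353528}{187} \approx -1890.5$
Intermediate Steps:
$f{\left(v,G \right)} = 5 + v$
$D{\left(N \right)} = -4 + 135 N$ ($D{\left(N \right)} = 135 N - 4 = -4 + 135 N$)
$C{\left(L \right)} = 4 - \frac{-9 + L}{2 L}$ ($C{\left(L \right)} = 4 - \frac{L + \left(5 - 14\right)}{L + L} = 4 - \frac{L - 9}{2 L} = 4 - \left(-9 + L\right) \frac{1}{2 L} = 4 - \frac{-9 + L}{2 L}$)
$C{\left(-187 \right)} + D{\left(E{\left(-14,13 \right)} \right)} = \frac{9 + 7 \left(-187\right)}{2 \left(-187\right)} + \left(-4 + 135 \left(-14\right)\right) = \frac{1}{2} \left(- \frac{1}{187}\right) \left(9 - 1309\right) - 1894 = \frac{1}{2} \left(- \frac{1}{187}\right) \left(-1300\right) - 1894 = \frac{650}{187} - 1894 = - \frac{353528}{187}$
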